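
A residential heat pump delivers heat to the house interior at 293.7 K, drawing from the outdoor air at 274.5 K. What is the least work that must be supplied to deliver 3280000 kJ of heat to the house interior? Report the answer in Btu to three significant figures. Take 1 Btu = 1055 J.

The reservoir spacing is ΔT = 293.7 − 274.5 = 19.20 K.
The reversible limit is COP_HP = T_H/ΔT = 15.30, so W_min = Q_H/COP = Q_H·ΔT/T_H.
W_min = 3280000 × 19.20/293.70 = 214400 kJ = 203200 Btu.

203000 Btu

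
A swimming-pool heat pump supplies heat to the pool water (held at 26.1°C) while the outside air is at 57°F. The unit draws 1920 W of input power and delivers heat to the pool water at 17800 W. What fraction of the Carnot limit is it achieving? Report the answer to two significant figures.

0.38

COP_actual = Q̇_H/Ẇ = 17800/1920 = 9.271.
In absolute terms T_C = 287.04 K and T_H = 299.25 K, so ΔT = 12.21 K.
COP_Carnot = T_H/ΔT = 299.25/12.21 = 24.51.
η_II = COP_actual/COP_Carnot = 9.271/24.51 = 0.3783.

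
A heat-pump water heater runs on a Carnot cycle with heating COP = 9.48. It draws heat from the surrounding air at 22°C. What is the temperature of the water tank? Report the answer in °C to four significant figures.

COP_HP = T_H/(T_H − T_C) rearranges to T_H = COP·T_C/(COP − 1).
With T_C = 295.15 K, T_H = 9.48 × 295.15/8.480 = 329.96 K.
Converting, 329.96 K = 56.81°C.

56.81 °C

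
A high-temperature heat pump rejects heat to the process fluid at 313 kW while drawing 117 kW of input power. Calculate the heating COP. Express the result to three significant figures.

2.68

The first law gives Q̇_H = Q̇_C + Ẇ, so the three rates are Q̇_C = 196.0, Q̇_H = 313.0, Ẇ = 117.0 kW.
COP_HP = Q̇_H/Ẇ = 313.0/117.0 = 2.675.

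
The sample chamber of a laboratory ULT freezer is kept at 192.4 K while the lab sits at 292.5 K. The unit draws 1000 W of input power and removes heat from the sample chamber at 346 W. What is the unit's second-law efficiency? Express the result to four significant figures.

0.1800

COP_actual = Q̇_C/Ẇ = 346.0/1000 = 0.3460.
The reservoir spacing is ΔT = 292.5 − 192.4 = 100.1 K.
COP_Carnot = T_C/ΔT = 192.40/100.1 = 1.922.
η_II = COP_actual/COP_Carnot = 0.3460/1.922 = 0.1800.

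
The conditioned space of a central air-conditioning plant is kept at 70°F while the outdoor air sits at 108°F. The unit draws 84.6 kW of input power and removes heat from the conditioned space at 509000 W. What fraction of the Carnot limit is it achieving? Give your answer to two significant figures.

Converting, Q̇_C = 509000 W = 509.0 kW, so COP_actual = Q̇_C/Ẇ = 509.0/84.60 = 6.017.
In absolute terms T_C = 294.26 K and T_H = 315.37 K, so ΔT = 21.11 K.
COP_Carnot = T_C/ΔT = 294.26/21.11 = 13.94.
η_II = COP_actual/COP_Carnot = 6.017/13.94 = 0.4316.

0.43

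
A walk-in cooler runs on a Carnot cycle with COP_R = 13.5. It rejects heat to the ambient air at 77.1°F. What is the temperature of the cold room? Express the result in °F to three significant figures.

For a Carnot refrigerator COP_R = T_C/(T_H − T_C), so T_C = COP·T_H/(1 + COP).
With T_H = 298.21 K, T_C = 13.5 × 298.21/14.50 = 277.64 K.
Converting, 277.64 K = 40.08°F.

40.1 °F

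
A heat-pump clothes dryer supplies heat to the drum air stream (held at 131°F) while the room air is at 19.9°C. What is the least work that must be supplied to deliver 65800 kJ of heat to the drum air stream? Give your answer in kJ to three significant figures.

7040 kJ

In absolute terms T_C = 293.05 K and T_H = 328.15 K, so ΔT = 35.10 K.
The reversible limit is COP_HP = T_H/ΔT = 9.349, so W_min = Q_H/COP = Q_H·ΔT/T_H.
W_min = 65800 × 35.10/328.15 = 7038 kJ.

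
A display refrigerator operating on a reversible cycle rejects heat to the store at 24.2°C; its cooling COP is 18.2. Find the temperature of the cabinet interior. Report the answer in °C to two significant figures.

8.7 °C

For a Carnot refrigerator COP_R = T_C/(T_H − T_C), so T_C = COP·T_H/(1 + COP).
With T_H = 297.35 K, T_C = 18.2 × 297.35/19.20 = 281.86 K.
Converting, 281.86 K = 8.71°C.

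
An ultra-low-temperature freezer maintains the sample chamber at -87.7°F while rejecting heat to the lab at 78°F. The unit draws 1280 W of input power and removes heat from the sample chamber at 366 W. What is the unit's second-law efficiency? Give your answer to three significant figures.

0.127

COP_actual = Q̇_C/Ẇ = 366.0/1280 = 0.2859.
In absolute terms T_C = 206.65 K and T_H = 298.71 K, so ΔT = 92.06 K.
COP_Carnot = T_C/ΔT = 206.65/92.06 = 2.245.
η_II = COP_actual/COP_Carnot = 0.2859/2.245 = 0.1274.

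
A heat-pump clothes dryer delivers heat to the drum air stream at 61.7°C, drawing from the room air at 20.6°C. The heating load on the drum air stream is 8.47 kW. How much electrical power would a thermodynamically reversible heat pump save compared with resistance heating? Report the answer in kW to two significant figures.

7.4 kW

In absolute terms T_C = 293.75 K and T_H = 334.85 K, so ΔT = 41.10 K.
COP_Carnot = T_H/ΔT = 334.85/41.10 = 8.147.
Resistance heating needs Ẇ_res = Q̇_H = 8.470 kW; the reversible heat pump needs only Ẇ_hp = Q̇_H/COP = 1.040 kW.
Saving = 8.470 − 1.040 = 7.430 kW.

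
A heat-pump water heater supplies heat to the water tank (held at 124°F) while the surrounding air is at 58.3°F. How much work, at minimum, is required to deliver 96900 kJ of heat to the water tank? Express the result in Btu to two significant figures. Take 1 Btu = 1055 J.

10000 Btu

In absolute terms T_C = 287.76 K and T_H = 324.26 K, so ΔT = 36.50 K.
The reversible limit is COP_HP = T_H/ΔT = 8.884, so W_min = Q_H/COP = Q_H·ΔT/T_H.
W_min = 96900 × 36.50/324.26 = 10910 kJ = 10340 Btu.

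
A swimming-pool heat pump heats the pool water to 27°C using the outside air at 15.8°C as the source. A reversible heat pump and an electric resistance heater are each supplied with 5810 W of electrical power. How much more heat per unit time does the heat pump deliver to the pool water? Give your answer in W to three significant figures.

In absolute terms T_C = 288.95 K and T_H = 300.15 K, so ΔT = 11.20 K.
COP_Carnot = T_H/ΔT = 300.15/11.20 = 26.80.
The heat pump delivers Q̇_H = COP × Ẇ = 155700 W; the resistance heater delivers Ẇ = 5810 W.
Extra = (COP − 1)·Ẇ = 149900 W.

150000 W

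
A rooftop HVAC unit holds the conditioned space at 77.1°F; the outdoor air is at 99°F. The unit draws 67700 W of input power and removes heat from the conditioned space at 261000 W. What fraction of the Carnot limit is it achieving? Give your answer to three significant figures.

COP_actual = Q̇_C/Ẇ = 261000/67700 = 3.855.
In absolute terms T_C = 298.21 K and T_H = 310.37 K, so ΔT = 12.17 K.
COP_Carnot = T_C/ΔT = 298.21/12.17 = 24.51.
η_II = COP_actual/COP_Carnot = 3.855/24.51 = 0.1573.

0.157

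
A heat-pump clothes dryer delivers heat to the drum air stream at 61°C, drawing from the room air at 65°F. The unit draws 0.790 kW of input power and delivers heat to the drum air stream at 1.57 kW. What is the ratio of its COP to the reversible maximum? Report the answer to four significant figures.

COP_actual = Q̇_H/Ẇ = 1.570/0.7900 = 1.987.
In absolute terms T_C = 291.48 K and T_H = 334.15 K, so ΔT = 42.67 K.
COP_Carnot = T_H/ΔT = 334.15/42.67 = 7.832.
η_II = COP_actual/COP_Carnot = 1.987/7.832 = 0.2538.

0.2538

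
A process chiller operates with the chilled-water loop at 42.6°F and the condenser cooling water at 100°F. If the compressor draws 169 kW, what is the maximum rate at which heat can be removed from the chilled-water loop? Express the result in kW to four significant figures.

In absolute terms T_C = 279.04 K and T_H = 310.93 K, so ΔT = 31.89 K.
COP_Carnot = T_C/ΔT = 279.04/31.89 = 8.750.
Q̇_max = COP_Carnot × Ẇ = 8.750 × 169.0 kW = 1479 kW.

1479 kW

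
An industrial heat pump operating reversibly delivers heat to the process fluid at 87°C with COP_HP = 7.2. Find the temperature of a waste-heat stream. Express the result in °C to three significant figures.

37.0 °C

COP_HP = T_H/(T_H − T_C) gives T_H − T_C = T_H/COP.
With T_H = 360.15 K, T_C = 360.15 × (1 − 1/7.2) = 310.13 K.
Converting, 310.13 K = 36.98°C.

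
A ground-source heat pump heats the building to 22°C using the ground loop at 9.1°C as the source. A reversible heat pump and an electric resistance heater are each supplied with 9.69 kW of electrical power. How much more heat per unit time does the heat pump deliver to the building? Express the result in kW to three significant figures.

In absolute terms T_C = 282.25 K and T_H = 295.15 K, so ΔT = 12.90 K.
COP_Carnot = T_H/ΔT = 295.15/12.90 = 22.88.
The heat pump delivers Q̇_H = COP × Ẇ = 221.7 kW; the resistance heater delivers Ẇ = 9.690 kW.
Extra = (COP − 1)·Ẇ = 212.0 kW.

212 kW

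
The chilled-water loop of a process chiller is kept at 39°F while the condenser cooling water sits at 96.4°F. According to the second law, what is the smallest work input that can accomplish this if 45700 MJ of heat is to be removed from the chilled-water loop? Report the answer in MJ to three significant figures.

In absolute terms T_C = 277.04 K and T_H = 308.93 K, so ΔT = 31.89 K.
The reversible limit is COP_R = T_C/ΔT = 8.688, so W_min = Q_C/COP = Q_C·ΔT/T_C.
W_min = 45700 × 31.89/277.04 = 5260 MJ.

5260 MJ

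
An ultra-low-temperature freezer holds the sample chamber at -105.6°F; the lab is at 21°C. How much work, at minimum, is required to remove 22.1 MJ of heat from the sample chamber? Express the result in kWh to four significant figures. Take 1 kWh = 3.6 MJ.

In absolute terms T_C = 196.71 K and T_H = 294.15 K, so ΔT = 97.44 K.
The reversible limit is COP_R = T_C/ΔT = 2.019, so W_min = Q_C/COP = Q_C·ΔT/T_C.
W_min = 22.10 × 97.44/196.71 = 10.95 MJ = 3.041 kWh.

3.041 kWh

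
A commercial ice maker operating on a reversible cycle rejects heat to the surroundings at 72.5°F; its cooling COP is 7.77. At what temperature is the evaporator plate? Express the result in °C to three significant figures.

For a Carnot refrigerator COP_R = T_C/(T_H − T_C), so T_C = COP·T_H/(1 + COP).
With T_H = 295.65 K, T_C = 7.77 × 295.65/8.770 = 261.94 K.
Converting, 261.94 K = -11.21°C.

-11.2 °C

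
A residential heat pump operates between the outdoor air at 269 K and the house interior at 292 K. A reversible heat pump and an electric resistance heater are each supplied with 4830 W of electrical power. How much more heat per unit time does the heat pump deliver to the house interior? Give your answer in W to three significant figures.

The reservoir spacing is ΔT = 292 − 269 = 23.00 K.
COP_Carnot = T_H/ΔT = 292.00/23.00 = 12.70.
The heat pump delivers Q̇_H = COP × Ẇ = 61320 W; the resistance heater delivers Ẇ = 4830 W.
Extra = (COP − 1)·Ẇ = 56490 W.

56500 W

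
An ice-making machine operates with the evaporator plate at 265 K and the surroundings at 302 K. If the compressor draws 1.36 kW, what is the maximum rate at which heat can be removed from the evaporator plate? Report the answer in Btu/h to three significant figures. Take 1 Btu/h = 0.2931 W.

33200 Btu/h

The reservoir spacing is ΔT = 302 − 265 = 37.00 K.
COP_Carnot = T_C/ΔT = 265.00/37.00 = 7.162.
Q̇_max = COP_Carnot × Ẇ = 7.162 × 1.360 kW = 9.741 kW = 33230 Btu/h.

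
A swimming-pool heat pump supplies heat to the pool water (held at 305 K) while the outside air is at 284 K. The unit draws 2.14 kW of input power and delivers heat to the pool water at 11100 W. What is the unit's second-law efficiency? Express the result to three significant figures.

Converting, Q̇_H = 11100 W = 11.10 kW, so COP_actual = Q̇_H/Ẇ = 11.10/2.140 = 5.187.
The reservoir spacing is ΔT = 305 − 284 = 21.00 K.
COP_Carnot = T_H/ΔT = 305.00/21.00 = 14.52.
η_II = COP_actual/COP_Carnot = 5.187/14.52 = 0.3571.

0.357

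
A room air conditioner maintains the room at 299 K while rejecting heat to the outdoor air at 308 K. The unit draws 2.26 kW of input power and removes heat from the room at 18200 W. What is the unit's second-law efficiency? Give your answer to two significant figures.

Converting, Q̇_C = 18200 W = 18.20 kW, so COP_actual = Q̇_C/Ẇ = 18.20/2.260 = 8.053.
The reservoir spacing is ΔT = 308 − 299 = 9.000 K.
COP_Carnot = T_C/ΔT = 299.00/9.000 = 33.22.
η_II = COP_actual/COP_Carnot = 8.053/33.22 = 0.2424.

0.24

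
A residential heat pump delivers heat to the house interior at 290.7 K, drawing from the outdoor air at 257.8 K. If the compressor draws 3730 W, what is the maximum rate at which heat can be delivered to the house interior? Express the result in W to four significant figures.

The reservoir spacing is ΔT = 290.7 − 257.8 = 32.90 K.
COP_Carnot = T_H/ΔT = 290.70/32.90 = 8.836.
Q̇_max = COP_Carnot × Ẇ = 8.836 × 3730 W = 32960 W.

32960 W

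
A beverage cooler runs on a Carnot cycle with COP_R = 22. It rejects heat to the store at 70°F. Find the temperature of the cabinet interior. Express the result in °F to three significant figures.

For a Carnot refrigerator COP_R = T_C/(T_H − T_C), so T_C = COP·T_H/(1 + COP).
With T_H = 294.26 K, T_C = 22 × 294.26/23.00 = 281.47 K.
Converting, 281.47 K = 46.97°F.

47.0 °F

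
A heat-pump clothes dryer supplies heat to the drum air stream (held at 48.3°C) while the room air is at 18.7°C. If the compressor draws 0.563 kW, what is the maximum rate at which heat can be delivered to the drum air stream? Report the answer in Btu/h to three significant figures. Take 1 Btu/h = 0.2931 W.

In absolute terms T_C = 291.85 K and T_H = 321.45 K, so ΔT = 29.60 K.
COP_Carnot = T_H/ΔT = 321.45/29.60 = 10.86.
Q̇_max = COP_Carnot × Ẇ = 10.86 × 0.5630 kW = 6.114 kW = 20860 Btu/h.

20900 Btu/h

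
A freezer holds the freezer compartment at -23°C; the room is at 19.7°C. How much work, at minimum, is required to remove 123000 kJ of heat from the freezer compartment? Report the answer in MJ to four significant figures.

In absolute terms T_C = 250.15 K and T_H = 292.85 K, so ΔT = 42.70 K.
The reversible limit is COP_R = T_C/ΔT = 5.858, so W_min = Q_C/COP = Q_C·ΔT/T_C.
W_min = 123000 × 42.70/250.15 = 21000 kJ = 21.00 MJ.

21.00 MJ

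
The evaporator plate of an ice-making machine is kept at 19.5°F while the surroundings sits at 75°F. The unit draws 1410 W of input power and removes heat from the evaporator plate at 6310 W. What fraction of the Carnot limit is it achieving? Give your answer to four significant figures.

0.5183

COP_actual = Q̇_C/Ẇ = 6310/1410 = 4.475.
In absolute terms T_C = 266.21 K and T_H = 297.04 K, so ΔT = 30.83 K.
COP_Carnot = T_C/ΔT = 266.21/30.83 = 8.634.
η_II = COP_actual/COP_Carnot = 4.475/8.634 = 0.5183.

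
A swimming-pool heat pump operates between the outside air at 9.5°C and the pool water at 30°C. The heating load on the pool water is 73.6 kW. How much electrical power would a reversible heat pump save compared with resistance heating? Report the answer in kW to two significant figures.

In absolute terms T_C = 282.65 K and T_H = 303.15 K, so ΔT = 20.50 K.
COP_Carnot = T_H/ΔT = 303.15/20.50 = 14.79.
Resistance heating needs Ẇ_res = Q̇_H = 73.60 kW; the reversible heat pump needs only Ẇ_hp = Q̇_H/COP = 4.977 kW.
Saving = 73.60 − 4.977 = 68.62 kW.

69 kW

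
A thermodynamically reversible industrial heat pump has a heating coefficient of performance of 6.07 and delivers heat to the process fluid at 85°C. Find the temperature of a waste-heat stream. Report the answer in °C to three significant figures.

COP_HP = T_H/(T_H − T_C) gives T_H − T_C = T_H/COP.
With T_H = 358.15 K, T_C = 358.15 × (1 − 1/6.07) = 299.15 K.
Converting, 299.15 K = 26.00°C.

26.0 °C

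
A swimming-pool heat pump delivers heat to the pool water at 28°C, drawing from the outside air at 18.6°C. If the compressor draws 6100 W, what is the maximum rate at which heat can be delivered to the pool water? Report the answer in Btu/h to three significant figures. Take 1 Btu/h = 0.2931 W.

In absolute terms T_C = 291.75 K and T_H = 301.15 K, so ΔT = 9.400 K.
COP_Carnot = T_H/ΔT = 301.15/9.400 = 32.04.
Q̇_max = COP_Carnot × Ẇ = 32.04 × 6100 W = 195400 W = 666800 Btu/h.

667000 Btu/h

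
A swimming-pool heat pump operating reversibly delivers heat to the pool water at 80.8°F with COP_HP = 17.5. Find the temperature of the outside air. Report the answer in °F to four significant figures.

COP_HP = T_H/(T_H − T_C) gives T_H − T_C = T_H/COP.
With T_H = 300.26 K, T_C = 300.26 × (1 − 1/17.5) = 283.10 K.
Converting, 283.10 K = 49.92°F.

49.92 °F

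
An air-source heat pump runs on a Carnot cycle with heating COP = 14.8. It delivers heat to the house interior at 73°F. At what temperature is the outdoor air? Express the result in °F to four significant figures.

37.01 °F

COP_HP = T_H/(T_H − T_C) gives T_H − T_C = T_H/COP.
With T_H = 295.93 K, T_C = 295.93 × (1 − 1/14.8) = 275.93 K.
Converting, 275.93 K = 37.01°F.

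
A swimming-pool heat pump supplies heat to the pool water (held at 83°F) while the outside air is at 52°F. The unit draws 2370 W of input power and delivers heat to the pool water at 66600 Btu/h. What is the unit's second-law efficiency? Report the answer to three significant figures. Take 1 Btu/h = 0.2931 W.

0.471

Converting, Q̇_H = 66600 Btu/h = 19520 W, so COP_actual = Q̇_H/Ẇ = 19520/2370 = 8.236.
In absolute terms T_C = 284.26 K and T_H = 301.48 K, so ΔT = 17.22 K.
COP_Carnot = T_H/ΔT = 301.48/17.22 = 17.51.
η_II = COP_actual/COP_Carnot = 8.236/17.51 = 0.4705.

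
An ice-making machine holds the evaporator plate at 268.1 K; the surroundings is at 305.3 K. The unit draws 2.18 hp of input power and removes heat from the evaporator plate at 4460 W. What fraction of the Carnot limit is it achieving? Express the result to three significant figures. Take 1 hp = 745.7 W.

0.381

Converting, Q̇_C = 4460 W = 5.981 hp, so COP_actual = Q̇_C/Ẇ = 5.981/2.180 = 2.744.
The reservoir spacing is ΔT = 305.3 − 268.1 = 37.20 K.
COP_Carnot = T_C/ΔT = 268.10/37.20 = 7.207.
η_II = COP_actual/COP_Carnot = 2.744/7.207 = 0.3807.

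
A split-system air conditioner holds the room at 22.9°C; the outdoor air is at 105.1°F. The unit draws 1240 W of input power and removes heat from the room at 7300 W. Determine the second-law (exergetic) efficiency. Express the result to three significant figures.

0.352

COP_actual = Q̇_C/Ẇ = 7300/1240 = 5.887.
In absolute terms T_C = 296.05 K and T_H = 313.76 K, so ΔT = 17.71 K.
COP_Carnot = T_C/ΔT = 296.05/17.71 = 16.72.
η_II = COP_actual/COP_Carnot = 5.887/16.72 = 0.3522.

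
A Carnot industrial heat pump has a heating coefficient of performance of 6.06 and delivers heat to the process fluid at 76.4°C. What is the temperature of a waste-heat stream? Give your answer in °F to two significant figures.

COP_HP = T_H/(T_H − T_C) gives T_H − T_C = T_H/COP.
With T_H = 349.55 K, T_C = 349.55 × (1 − 1/6.06) = 291.87 K.
Converting, 291.87 K = 65.69°F.

66 °F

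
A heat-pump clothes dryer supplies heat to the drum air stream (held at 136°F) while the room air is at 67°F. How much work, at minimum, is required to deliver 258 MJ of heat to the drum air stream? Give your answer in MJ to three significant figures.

In absolute terms T_C = 292.59 K and T_H = 330.93 K, so ΔT = 38.33 K.
The reversible limit is COP_HP = T_H/ΔT = 8.633, so W_min = Q_H/COP = Q_H·ΔT/T_H.
W_min = 258.0 × 38.33/330.93 = 29.89 MJ.

29.9 MJ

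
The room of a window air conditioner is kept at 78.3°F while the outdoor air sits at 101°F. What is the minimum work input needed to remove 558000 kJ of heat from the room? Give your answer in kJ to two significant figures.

In absolute terms T_C = 298.87 K and T_H = 311.48 K, so ΔT = 12.61 K.
The reversible limit is COP_R = T_C/ΔT = 23.70, so W_min = Q_C/COP = Q_C·ΔT/T_C.
W_min = 558000 × 12.61/298.87 = 23550 kJ.

24000 kJ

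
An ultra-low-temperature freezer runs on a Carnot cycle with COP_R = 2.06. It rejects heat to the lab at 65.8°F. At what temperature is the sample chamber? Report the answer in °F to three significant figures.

For a Carnot refrigerator COP_R = T_C/(T_H − T_C), so T_C = COP·T_H/(1 + COP).
With T_H = 291.93 K, T_C = 2.06 × 291.93/3.060 = 196.53 K.
Converting, 196.53 K = -105.92°F.

-106 °F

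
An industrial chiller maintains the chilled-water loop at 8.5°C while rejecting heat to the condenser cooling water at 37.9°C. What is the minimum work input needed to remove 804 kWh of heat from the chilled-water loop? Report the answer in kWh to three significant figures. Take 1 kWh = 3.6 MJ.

83.9 kWh

In absolute terms T_C = 281.65 K and T_H = 311.05 K, so ΔT = 29.40 K.
The reversible limit is COP_R = T_C/ΔT = 9.580, so W_min = Q_C/COP = Q_C·ΔT/T_C.
W_min = 804.0 × 29.40/281.65 = 83.93 kWh.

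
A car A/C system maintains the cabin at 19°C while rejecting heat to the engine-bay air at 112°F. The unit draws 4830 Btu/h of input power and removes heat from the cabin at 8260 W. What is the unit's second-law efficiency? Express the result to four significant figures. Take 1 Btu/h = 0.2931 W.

0.5082

Converting, Q̇_C = 8260 W = 28180 Btu/h, so COP_actual = Q̇_C/Ẇ = 28180/4830 = 5.835.
In absolute terms T_C = 292.15 K and T_H = 317.59 K, so ΔT = 25.44 K.
COP_Carnot = T_C/ΔT = 292.15/25.44 = 11.48.
η_II = COP_actual/COP_Carnot = 5.835/11.48 = 0.5082.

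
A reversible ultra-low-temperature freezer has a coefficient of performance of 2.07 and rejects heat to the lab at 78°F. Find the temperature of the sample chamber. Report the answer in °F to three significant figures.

For a Carnot refrigerator COP_R = T_C/(T_H − T_C), so T_C = COP·T_H/(1 + COP).
With T_H = 298.71 K, T_C = 2.07 × 298.71/3.070 = 201.41 K.
Converting, 201.41 K = -97.14°F.

-97.1 °F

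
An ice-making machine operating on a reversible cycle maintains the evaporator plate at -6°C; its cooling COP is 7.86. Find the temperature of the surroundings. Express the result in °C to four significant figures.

COP_R = T_C/(T_H − T_C) gives T_H − T_C = T_C/COP.
With T_C = 267.15 K, T_H = 267.15 × (1 + 1/7.86) = 301.14 K.
Converting, 301.14 K = 27.99°C.

27.99 °C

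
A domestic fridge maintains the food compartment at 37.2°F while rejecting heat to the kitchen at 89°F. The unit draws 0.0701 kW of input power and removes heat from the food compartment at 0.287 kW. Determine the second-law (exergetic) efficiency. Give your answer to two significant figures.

COP_actual = Q̇_C/Ẇ = 0.2870/0.07010 = 4.094.
In absolute terms T_C = 276.04 K and T_H = 304.82 K, so ΔT = 28.78 K.
COP_Carnot = T_C/ΔT = 276.04/28.78 = 9.592.
η_II = COP_actual/COP_Carnot = 4.094/9.592 = 0.4268.

0.43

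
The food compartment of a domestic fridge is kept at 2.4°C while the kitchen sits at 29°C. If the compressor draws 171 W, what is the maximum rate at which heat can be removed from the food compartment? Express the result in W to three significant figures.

1770 W

In absolute terms T_C = 275.55 K and T_H = 302.15 K, so ΔT = 26.60 K.
COP_Carnot = T_C/ΔT = 275.55/26.60 = 10.36.
Q̇_max = COP_Carnot × Ẇ = 10.36 × 171.0 W = 1771 W.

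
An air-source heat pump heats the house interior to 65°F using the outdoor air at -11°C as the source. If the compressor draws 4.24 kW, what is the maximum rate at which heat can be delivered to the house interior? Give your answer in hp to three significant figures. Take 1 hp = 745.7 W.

56.5 hp

In absolute terms T_C = 262.15 K and T_H = 291.48 K, so ΔT = 29.33 K.
COP_Carnot = T_H/ΔT = 291.48/29.33 = 9.937.
Q̇_max = COP_Carnot × Ẇ = 9.937 × 4.240 kW = 42.13 kW = 56.50 hp.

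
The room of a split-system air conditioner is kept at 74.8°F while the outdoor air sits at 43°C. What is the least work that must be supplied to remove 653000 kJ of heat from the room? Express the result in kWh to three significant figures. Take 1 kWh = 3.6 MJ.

11.7 kWh

In absolute terms T_C = 296.93 K and T_H = 316.15 K, so ΔT = 19.22 K.
The reversible limit is COP_R = T_C/ΔT = 15.45, so W_min = Q_C/COP = Q_C·ΔT/T_C.
W_min = 653000 × 19.22/296.93 = 42270 kJ = 11.74 kWh.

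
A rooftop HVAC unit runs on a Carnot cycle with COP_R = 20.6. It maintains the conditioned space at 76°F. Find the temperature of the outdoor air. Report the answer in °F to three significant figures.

102 °F

COP_R = T_C/(T_H − T_C) gives T_H − T_C = T_C/COP.
With T_C = 297.59 K, T_H = 297.59 × (1 + 1/20.6) = 312.04 K.
Converting, 312.04 K = 102.00°F.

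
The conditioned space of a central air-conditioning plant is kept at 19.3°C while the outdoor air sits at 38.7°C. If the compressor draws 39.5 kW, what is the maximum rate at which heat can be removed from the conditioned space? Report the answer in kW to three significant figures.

In absolute terms T_C = 292.45 K and T_H = 311.85 K, so ΔT = 19.40 K.
COP_Carnot = T_C/ΔT = 292.45/19.40 = 15.07.
Q̇_max = COP_Carnot × Ẇ = 15.07 × 39.50 kW = 595.5 kW.

595 kW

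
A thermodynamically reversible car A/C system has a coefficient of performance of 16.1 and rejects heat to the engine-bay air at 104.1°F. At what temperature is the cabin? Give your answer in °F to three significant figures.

71.1 °F

For a Carnot refrigerator COP_R = T_C/(T_H − T_C), so T_C = COP·T_H/(1 + COP).
With T_H = 313.21 K, T_C = 16.1 × 313.21/17.10 = 294.89 K.
Converting, 294.89 K = 71.13°F.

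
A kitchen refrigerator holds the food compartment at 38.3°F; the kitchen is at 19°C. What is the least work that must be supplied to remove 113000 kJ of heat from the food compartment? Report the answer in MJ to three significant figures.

In absolute terms T_C = 276.65 K and T_H = 292.15 K, so ΔT = 15.50 K.
The reversible limit is COP_R = T_C/ΔT = 17.85, so W_min = Q_C/COP = Q_C·ΔT/T_C.
W_min = 113000 × 15.50/276.65 = 6331 kJ = 6.331 MJ.

6.33 MJ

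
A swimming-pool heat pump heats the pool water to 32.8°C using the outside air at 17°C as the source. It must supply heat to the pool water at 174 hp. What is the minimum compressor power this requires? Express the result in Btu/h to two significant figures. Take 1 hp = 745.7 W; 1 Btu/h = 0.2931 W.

In absolute terms T_C = 290.15 K and T_H = 305.95 K, so ΔT = 15.80 K.
COP_Carnot = T_H/ΔT = 305.95/15.80 = 19.36.
Ẇ_min = Q̇/COP_Carnot = 174.0/19.36 = 8.986 hp = 22860 Btu/h.

23000 Btu/h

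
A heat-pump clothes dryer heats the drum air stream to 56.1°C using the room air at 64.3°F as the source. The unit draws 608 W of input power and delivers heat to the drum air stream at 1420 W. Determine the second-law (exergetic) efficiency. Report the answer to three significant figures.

0.271

COP_actual = Q̇_H/Ẇ = 1420/608.0 = 2.336.
In absolute terms T_C = 291.09 K and T_H = 329.25 K, so ΔT = 38.16 K.
COP_Carnot = T_H/ΔT = 329.25/38.16 = 8.629.
η_II = COP_actual/COP_Carnot = 2.336/8.629 = 0.2707.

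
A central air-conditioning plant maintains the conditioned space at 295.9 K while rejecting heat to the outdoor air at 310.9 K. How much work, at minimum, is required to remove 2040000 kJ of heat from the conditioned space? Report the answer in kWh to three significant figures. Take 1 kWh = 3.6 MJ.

28.7 kWh

The reservoir spacing is ΔT = 310.9 − 295.9 = 15.00 K.
The reversible limit is COP_R = T_C/ΔT = 19.73, so W_min = Q_C/COP = Q_C·ΔT/T_C.
W_min = 2040000 × 15.00/295.90 = 103400 kJ = 28.73 kWh.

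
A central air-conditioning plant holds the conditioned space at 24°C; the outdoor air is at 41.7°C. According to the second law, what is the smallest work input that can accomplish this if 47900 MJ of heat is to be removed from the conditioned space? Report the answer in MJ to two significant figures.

2900 MJ

In absolute terms T_C = 297.15 K and T_H = 314.85 K, so ΔT = 17.70 K.
The reversible limit is COP_R = T_C/ΔT = 16.79, so W_min = Q_C/COP = Q_C·ΔT/T_C.
W_min = 47900 × 17.70/297.15 = 2853 MJ.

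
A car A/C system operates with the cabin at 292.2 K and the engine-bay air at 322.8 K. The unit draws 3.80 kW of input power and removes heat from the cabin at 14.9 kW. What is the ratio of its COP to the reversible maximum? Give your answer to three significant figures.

0.411

COP_actual = Q̇_C/Ẇ = 14.90/3.800 = 3.921.
The reservoir spacing is ΔT = 322.8 − 292.2 = 30.60 K.
COP_Carnot = T_C/ΔT = 292.20/30.60 = 9.549.
η_II = COP_actual/COP_Carnot = 3.921/9.549 = 0.4106.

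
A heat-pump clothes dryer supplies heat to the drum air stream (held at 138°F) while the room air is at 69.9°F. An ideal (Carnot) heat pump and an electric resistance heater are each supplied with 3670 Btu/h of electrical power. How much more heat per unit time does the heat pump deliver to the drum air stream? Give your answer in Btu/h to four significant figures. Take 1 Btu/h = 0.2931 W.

In absolute terms T_C = 294.21 K and T_H = 332.04 K, so ΔT = 37.83 K.
COP_Carnot = T_H/ΔT = 332.04/37.83 = 8.776.
The heat pump delivers Q̇_H = COP × Ẇ = 32210 Btu/h; the resistance heater delivers Ẇ = 3670 Btu/h.
Extra = (COP − 1)·Ẇ = 28540 Btu/h.

28540 Btu/h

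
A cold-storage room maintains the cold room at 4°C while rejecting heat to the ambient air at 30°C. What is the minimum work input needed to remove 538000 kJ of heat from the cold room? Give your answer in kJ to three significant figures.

50500 kJ

In absolute terms T_C = 277.15 K and T_H = 303.15 K, so ΔT = 26.00 K.
The reversible limit is COP_R = T_C/ΔT = 10.66, so W_min = Q_C/COP = Q_C·ΔT/T_C.
W_min = 538000 × 26.00/277.15 = 50470 kJ.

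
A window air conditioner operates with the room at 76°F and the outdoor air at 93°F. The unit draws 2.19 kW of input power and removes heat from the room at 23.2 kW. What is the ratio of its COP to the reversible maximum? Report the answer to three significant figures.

0.336

COP_actual = Q̇_C/Ẇ = 23.20/2.190 = 10.59.
In absolute terms T_C = 297.59 K and T_H = 307.04 K, so ΔT = 9.444 K.
COP_Carnot = T_C/ΔT = 297.59/9.444 = 31.51.
η_II = COP_actual/COP_Carnot = 10.59/31.51 = 0.3362.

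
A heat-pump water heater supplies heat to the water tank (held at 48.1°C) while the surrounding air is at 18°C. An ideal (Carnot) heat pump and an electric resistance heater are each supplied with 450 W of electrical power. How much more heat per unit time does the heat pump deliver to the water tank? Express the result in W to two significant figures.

4400 W

In absolute terms T_C = 291.15 K and T_H = 321.25 K, so ΔT = 30.10 K.
COP_Carnot = T_H/ΔT = 321.25/30.10 = 10.67.
The heat pump delivers Q̇_H = COP × Ẇ = 4803 W; the resistance heater delivers Ẇ = 450.0 W.
Extra = (COP − 1)·Ẇ = 4353 W.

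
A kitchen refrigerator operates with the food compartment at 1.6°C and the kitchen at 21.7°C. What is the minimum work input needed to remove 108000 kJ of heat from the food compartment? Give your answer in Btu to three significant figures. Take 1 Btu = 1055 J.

In absolute terms T_C = 274.75 K and T_H = 294.85 K, so ΔT = 20.10 K.
The reversible limit is COP_R = T_C/ΔT = 13.67, so W_min = Q_C/COP = Q_C·ΔT/T_C.
W_min = 108000 × 20.10/274.75 = 7901 kJ = 7489 Btu.

7490 Btu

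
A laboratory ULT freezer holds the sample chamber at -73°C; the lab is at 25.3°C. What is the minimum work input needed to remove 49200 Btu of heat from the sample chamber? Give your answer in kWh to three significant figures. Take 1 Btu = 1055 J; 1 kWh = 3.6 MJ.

7.08 kWh

In absolute terms T_C = 200.15 K and T_H = 298.45 K, so ΔT = 98.30 K.
The reversible limit is COP_R = T_C/ΔT = 2.036, so W_min = Q_C/COP = Q_C·ΔT/T_C.
W_min = 49200 × 98.30/200.15 = 24160 Btu = 7.081 kWh.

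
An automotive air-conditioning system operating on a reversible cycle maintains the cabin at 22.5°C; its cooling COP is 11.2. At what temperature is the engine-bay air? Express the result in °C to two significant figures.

49 °C

COP_R = T_C/(T_H − T_C) gives T_H − T_C = T_C/COP.
With T_C = 295.65 K, T_H = 295.65 × (1 + 1/11.2) = 322.05 K.
Converting, 322.05 K = 48.90°C.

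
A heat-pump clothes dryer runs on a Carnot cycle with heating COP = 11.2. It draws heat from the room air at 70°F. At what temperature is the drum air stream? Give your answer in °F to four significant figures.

121.9 °F

COP_HP = T_H/(T_H − T_C) rearranges to T_H = COP·T_C/(COP − 1).
With T_C = 294.26 K, T_H = 11.2 × 294.26/10.20 = 323.11 K.
Converting, 323.11 K = 121.93°F.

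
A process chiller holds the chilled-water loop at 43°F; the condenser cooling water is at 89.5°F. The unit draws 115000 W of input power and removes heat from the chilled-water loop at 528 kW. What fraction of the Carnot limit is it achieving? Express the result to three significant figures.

0.425

Converting, Q̇_C = 528.0 kW = 528000 W, so COP_actual = Q̇_C/Ẇ = 528000/115000 = 4.591.
In absolute terms T_C = 279.26 K and T_H = 305.09 K, so ΔT = 25.83 K.
COP_Carnot = T_C/ΔT = 279.26/25.83 = 10.81.
η_II = COP_actual/COP_Carnot = 4.591/10.81 = 0.4247.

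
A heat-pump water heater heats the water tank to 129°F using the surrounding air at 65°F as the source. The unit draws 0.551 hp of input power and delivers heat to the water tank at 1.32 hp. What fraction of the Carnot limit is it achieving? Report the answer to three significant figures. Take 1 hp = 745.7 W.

COP_actual = Q̇_H/Ẇ = 1.320/0.5510 = 2.396.
In absolute terms T_C = 291.48 K and T_H = 327.04 K, so ΔT = 35.56 K.
COP_Carnot = T_H/ΔT = 327.04/35.56 = 9.198.
η_II = COP_actual/COP_Carnot = 2.396/9.198 = 0.2605.

0.260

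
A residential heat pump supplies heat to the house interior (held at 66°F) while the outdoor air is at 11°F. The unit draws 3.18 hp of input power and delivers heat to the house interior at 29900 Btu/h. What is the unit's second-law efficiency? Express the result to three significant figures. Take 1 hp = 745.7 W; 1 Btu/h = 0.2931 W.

0.387

Converting, Q̇_H = 29900 Btu/h = 11.75 hp, so COP_actual = Q̇_H/Ẇ = 11.75/3.180 = 3.696.
In absolute terms T_C = 261.48 K and T_H = 292.04 K, so ΔT = 30.56 K.
COP_Carnot = T_H/ΔT = 292.04/30.56 = 9.558.
η_II = COP_actual/COP_Carnot = 3.696/9.558 = 0.3867.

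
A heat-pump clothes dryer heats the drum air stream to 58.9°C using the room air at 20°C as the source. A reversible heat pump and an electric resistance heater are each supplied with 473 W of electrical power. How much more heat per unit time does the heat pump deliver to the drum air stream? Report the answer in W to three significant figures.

In absolute terms T_C = 293.15 K and T_H = 332.05 K, so ΔT = 38.90 K.
COP_Carnot = T_H/ΔT = 332.05/38.90 = 8.536.
The heat pump delivers Q̇_H = COP × Ẇ = 4038 W; the resistance heater delivers Ẇ = 473.0 W.
Extra = (COP − 1)·Ẇ = 3565 W.

3560 W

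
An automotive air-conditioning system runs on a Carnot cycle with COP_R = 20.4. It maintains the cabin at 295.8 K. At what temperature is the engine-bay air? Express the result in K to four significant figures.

COP_R = T_C/(T_H − T_C) gives T_H − T_C = T_C/COP.
With T_C = 295.80 K, T_H = 295.80 × (1 + 1/20.4) = 310.30 K.

310.3 K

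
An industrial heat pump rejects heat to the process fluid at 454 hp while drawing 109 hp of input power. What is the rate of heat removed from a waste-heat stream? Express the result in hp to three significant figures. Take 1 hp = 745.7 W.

345 hp

For a cyclic device the first law requires Q̇_H = Q̇_C + Ẇ.
Q̇_C = Q̇_H − Ẇ = 345.0 hp.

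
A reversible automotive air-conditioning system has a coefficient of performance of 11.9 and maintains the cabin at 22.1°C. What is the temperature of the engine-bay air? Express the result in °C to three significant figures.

46.9 °C

COP_R = T_C/(T_H − T_C) gives T_H − T_C = T_C/COP.
With T_C = 295.25 K, T_H = 295.25 × (1 + 1/11.9) = 320.06 K.
Converting, 320.06 K = 46.91°C.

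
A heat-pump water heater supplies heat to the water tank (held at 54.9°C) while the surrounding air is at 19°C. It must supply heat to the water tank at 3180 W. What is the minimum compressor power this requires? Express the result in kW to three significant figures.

In absolute terms T_C = 292.15 K and T_H = 328.05 K, so ΔT = 35.90 K.
COP_Carnot = T_H/ΔT = 328.05/35.90 = 9.138.
Ẇ_min = Q̇/COP_Carnot = 3180/9.138 = 348.0 W = 0.3480 kW.

0.348 kW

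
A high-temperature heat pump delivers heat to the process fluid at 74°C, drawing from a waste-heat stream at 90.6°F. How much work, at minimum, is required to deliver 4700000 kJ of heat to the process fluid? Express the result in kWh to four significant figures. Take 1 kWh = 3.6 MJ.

155.9 kWh

In absolute terms T_C = 305.71 K and T_H = 347.15 K, so ΔT = 41.44 K.
The reversible limit is COP_HP = T_H/ΔT = 8.376, so W_min = Q_H/COP = Q_H·ΔT/T_H.
W_min = 4700000 × 41.44/347.15 = 561100 kJ = 155.9 kWh.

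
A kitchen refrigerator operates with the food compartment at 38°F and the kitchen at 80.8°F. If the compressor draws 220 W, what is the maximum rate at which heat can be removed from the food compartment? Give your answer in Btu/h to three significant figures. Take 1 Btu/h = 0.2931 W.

In absolute terms T_C = 276.48 K and T_H = 300.26 K, so ΔT = 23.78 K.
COP_Carnot = T_C/ΔT = 276.48/23.78 = 11.63.
Q̇_max = COP_Carnot × Ẇ = 11.63 × 220.0 W = 2558 W = 8728 Btu/h.

8730 Btu/h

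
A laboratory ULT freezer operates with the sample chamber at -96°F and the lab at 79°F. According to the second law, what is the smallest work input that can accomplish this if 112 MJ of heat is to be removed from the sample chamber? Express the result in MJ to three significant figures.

53.9 MJ

In absolute terms T_C = 202.04 K and T_H = 299.26 K, so ΔT = 97.22 K.
The reversible limit is COP_R = T_C/ΔT = 2.078, so W_min = Q_C/COP = Q_C·ΔT/T_C.
W_min = 112.0 × 97.22/202.04 = 53.90 MJ.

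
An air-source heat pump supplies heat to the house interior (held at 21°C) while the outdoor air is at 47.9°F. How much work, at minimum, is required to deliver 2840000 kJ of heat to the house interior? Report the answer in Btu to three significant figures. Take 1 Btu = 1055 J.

In absolute terms T_C = 281.98 K and T_H = 294.15 K, so ΔT = 12.17 K.
The reversible limit is COP_HP = T_H/ΔT = 24.18, so W_min = Q_H/COP = Q_H·ΔT/T_H.
W_min = 2840000 × 12.17/294.15 = 117500 kJ = 111300 Btu.

111000 Btu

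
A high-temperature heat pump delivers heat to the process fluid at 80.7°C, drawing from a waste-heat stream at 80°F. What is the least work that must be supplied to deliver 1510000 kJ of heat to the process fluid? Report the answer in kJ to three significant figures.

231000 kJ

In absolute terms T_C = 299.82 K and T_H = 353.85 K, so ΔT = 54.03 K.
The reversible limit is COP_HP = T_H/ΔT = 6.549, so W_min = Q_H/COP = Q_H·ΔT/T_H.
W_min = 1510000 × 54.03/353.85 = 230600 kJ.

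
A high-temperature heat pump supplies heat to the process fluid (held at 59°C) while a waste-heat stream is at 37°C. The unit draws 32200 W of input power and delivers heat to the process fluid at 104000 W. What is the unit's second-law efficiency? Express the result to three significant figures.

COP_actual = Q̇_H/Ẇ = 104000/32200 = 3.230.
In absolute terms T_C = 310.15 K and T_H = 332.15 K, so ΔT = 22.00 K.
COP_Carnot = T_H/ΔT = 332.15/22.00 = 15.10.
η_II = COP_actual/COP_Carnot = 3.230/15.10 = 0.2139.

0.214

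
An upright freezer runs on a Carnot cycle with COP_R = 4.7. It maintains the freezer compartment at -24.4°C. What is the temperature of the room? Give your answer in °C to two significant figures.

COP_R = T_C/(T_H − T_C) gives T_H − T_C = T_C/COP.
With T_C = 248.75 K, T_H = 248.75 × (1 + 1/4.7) = 301.68 K.
Converting, 301.68 K = 28.53°C.

29 °C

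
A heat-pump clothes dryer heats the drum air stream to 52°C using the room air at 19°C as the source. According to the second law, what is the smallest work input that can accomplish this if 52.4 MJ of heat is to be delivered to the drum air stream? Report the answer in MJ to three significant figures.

5.32 MJ

In absolute terms T_C = 292.15 K and T_H = 325.15 K, so ΔT = 33.00 K.
The reversible limit is COP_HP = T_H/ΔT = 9.853, so W_min = Q_H/COP = Q_H·ΔT/T_H.
W_min = 52.40 × 33.00/325.15 = 5.318 MJ.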